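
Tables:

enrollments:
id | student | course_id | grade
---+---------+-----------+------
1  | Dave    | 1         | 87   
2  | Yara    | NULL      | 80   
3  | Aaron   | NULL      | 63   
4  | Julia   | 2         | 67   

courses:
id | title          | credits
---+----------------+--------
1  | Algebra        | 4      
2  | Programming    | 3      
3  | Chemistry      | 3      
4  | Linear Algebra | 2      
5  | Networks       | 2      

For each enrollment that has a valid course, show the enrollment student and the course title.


INNER JOIN keeps only enrollments rows whose course_id matches an id in courses. Walk through each enrollment:
  - enrollment 1 (Dave): course_id=1 -> matches Algebra
  - enrollment 2 (Yara): course_id=NULL, no match -> dropped
  - enrollment 3 (Aaron): course_id=NULL, no match -> dropped
  - enrollment 4 (Julia): course_id=2 -> matches Programming
So 2 of 4 rows are dropped.

SQL:
SELECT a.student, b.title AS course
FROM enrollments a
INNER JOIN courses b ON a.course_id = b.id

Result:
student | course     
--------+------------
Dave    | Algebra    
Julia   | Programming


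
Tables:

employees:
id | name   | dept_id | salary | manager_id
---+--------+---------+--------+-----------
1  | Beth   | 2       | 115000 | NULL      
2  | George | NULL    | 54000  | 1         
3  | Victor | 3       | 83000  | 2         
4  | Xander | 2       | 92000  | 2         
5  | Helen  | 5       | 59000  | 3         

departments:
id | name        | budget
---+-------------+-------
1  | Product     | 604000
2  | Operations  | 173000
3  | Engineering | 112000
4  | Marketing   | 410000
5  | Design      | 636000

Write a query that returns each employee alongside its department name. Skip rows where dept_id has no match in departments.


INNER JOIN keeps only employees rows whose dept_id matches an id in departments. Walk through each employee:
  - employee 1 (Beth): dept_id=2 -> matches Operations
  - employee 2 (George): dept_id=NULL, no match -> dropped
  - employee 3 (Victor): dept_id=3 -> matches Engineering
  - employee 4 (Xander): dept_id=2 -> matches Operations
  - employee 5 (Helen): dept_id=5 -> matches Design
So 1 of 5 rows is dropped.

SQL:
SELECT a.name, b.name AS department
FROM employees a
INNER JOIN departments b ON a.dept_id = b.id

Result:
name   | department 
-------+------------
Beth   | Operations 
Victor | Engineering
Xander | Operations 
Helen  | Design     


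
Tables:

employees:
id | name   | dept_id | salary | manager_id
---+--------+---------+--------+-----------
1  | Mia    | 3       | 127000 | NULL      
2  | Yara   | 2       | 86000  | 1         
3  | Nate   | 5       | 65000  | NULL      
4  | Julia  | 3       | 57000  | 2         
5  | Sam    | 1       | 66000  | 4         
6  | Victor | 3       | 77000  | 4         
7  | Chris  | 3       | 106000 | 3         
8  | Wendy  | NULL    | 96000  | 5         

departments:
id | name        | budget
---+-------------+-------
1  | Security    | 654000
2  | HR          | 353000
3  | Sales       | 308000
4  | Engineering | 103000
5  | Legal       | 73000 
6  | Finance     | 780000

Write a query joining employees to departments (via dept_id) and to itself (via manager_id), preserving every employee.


Two LEFT JOINs from the same base table employees: one to departments via dept_id, one to employees itself via manager_id. Both are LEFT so every employee is preserved.
Match against departments:
  - employee 1 (Mia): dept_id=3 -> matches Sales
  - employee 2 (Yara): dept_id=2 -> matches HR
  - employee 3 (Nate): dept_id=5 -> matches Legal
  - employee 4 (Julia): dept_id=3 -> matches Sales
  - employee 5 (Sam): dept_id=1 -> matches Security
  - employee 6 (Victor): dept_id=3 -> matches Sales
  - employee 7 (Chris): dept_id=3 -> matches Sales
  - employee 8 (Wendy): dept_id=NULL, no match -> kept with NULL
Match against employees (self):
  - employee 1 (Mia): manager_id=NULL -> NULL
  - employee 2 (Yara): manager_id=1 -> Mia
  - employee 3 (Nate): manager_id=NULL -> NULL
  - employee 4 (Julia): manager_id=2 -> Yara
  - employee 5 (Sam): manager_id=4 -> Julia
  - employee 6 (Victor): manager_id=4 -> Julia
  - employee 7 (Chris): manager_id=3 -> Nate
  - employee 8 (Wendy): manager_id=5 -> Sam

SQL:
SELECT a.name, b.name AS department, c.name AS manager
FROM employees a
LEFT JOIN departments b ON a.dept_id = b.id
LEFT JOIN employees c ON a.manager_id = c.id

Result:
name   | department | manager
-------+------------+--------
Mia    | Sales      | NULL   
Yara   | HR         | Mia    
Nate   | Legal      | NULL   
Julia  | Sales      | Yara   
Sam    | Security   | Julia  
Victor | Sales      | Julia  
Chris  | Sales      | Nate   
Wendy  | NULL       | Sam    


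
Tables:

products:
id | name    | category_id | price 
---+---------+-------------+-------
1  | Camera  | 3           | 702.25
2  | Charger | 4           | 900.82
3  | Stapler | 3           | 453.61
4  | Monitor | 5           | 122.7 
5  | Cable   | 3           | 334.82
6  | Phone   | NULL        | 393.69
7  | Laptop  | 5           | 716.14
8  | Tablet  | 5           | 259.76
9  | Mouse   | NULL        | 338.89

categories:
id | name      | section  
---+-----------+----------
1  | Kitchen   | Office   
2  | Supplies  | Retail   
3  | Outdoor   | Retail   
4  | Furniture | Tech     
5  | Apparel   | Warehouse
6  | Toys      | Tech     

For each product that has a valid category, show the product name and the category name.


INNER JOIN keeps only products rows whose category_id matches an id in categories. Walk through each product:
  - product 1 (Camera): category_id=3 -> matches Outdoor
  - product 2 (Charger): category_id=4 -> matches Furniture
  - product 3 (Stapler): category_id=3 -> matches Outdoor
  - product 4 (Monitor): category_id=5 -> matches Apparel
  - product 5 (Cable): category_id=3 -> matches Outdoor
  - product 6 (Phone): category_id=NULL, no match -> dropped
  - product 7 (Laptop): category_id=5 -> matches Apparel
  - product 8 (Tablet): category_id=5 -> matches Apparel
  - product 9 (Mouse): category_id=NULL, no match -> dropped
So 2 of 9 rows are dropped.

SQL:
SELECT a.name, b.name AS category
FROM products a
INNER JOIN categories b ON a.category_id = b.id

Result:
name    | category 
--------+----------
Camera  | Outdoor  
Charger | Furniture
Stapler | Outdoor  
Monitor | Apparel  
Cable   | Outdoor  
Laptop  | Apparel  
Tablet  | Apparel  


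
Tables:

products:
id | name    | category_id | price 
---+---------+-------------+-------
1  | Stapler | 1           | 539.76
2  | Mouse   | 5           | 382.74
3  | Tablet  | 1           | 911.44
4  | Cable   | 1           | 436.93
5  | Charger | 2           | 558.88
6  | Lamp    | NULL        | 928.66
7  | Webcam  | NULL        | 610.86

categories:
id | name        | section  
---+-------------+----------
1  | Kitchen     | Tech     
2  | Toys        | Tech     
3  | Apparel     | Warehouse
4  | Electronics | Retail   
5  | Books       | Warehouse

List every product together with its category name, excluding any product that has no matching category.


INNER JOIN keeps only products rows whose category_id matches an id in categories. Walk through each product:
  - product 1 (Stapler): category_id=1 -> matches Kitchen
  - product 2 (Mouse): category_id=5 -> matches Books
  - product 3 (Tablet): category_id=1 -> matches Kitchen
  - product 4 (Cable): category_id=1 -> matches Kitchen
  - product 5 (Charger): category_id=2 -> matches Toys
  - product 6 (Lamp): category_id=NULL, no match -> dropped
  - product 7 (Webcam): category_id=NULL, no match -> dropped
So 2 of 7 rows are dropped.

SQL:
SELECT a.name, b.name AS category
FROM products a
INNER JOIN categories b ON a.category_id = b.id

Result:
name    | category
--------+---------
Stapler | Kitchen 
Mouse   | Books   
Tablet  | Kitchen 
Cable   | Kitchen 
Charger | Toys    


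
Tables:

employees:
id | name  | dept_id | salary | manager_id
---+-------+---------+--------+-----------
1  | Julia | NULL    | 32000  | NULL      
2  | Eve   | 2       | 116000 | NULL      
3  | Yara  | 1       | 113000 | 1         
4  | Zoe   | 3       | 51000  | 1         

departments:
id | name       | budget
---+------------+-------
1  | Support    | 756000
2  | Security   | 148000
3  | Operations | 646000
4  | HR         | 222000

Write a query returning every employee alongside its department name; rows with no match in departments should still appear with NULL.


LEFT JOIN keeps every row from employees (the left table); where dept_id has no match in departments, the department columns become NULL. Walk through each employee:
  - employee 1 (Julia): dept_id=NULL, no match -> kept with NULL
  - employee 2 (Eve): dept_id=2 -> matches Security
  - employee 3 (Yara): dept_id=1 -> matches Support
  - employee 4 (Zoe): dept_id=3 -> matches Operations
All 4 rows appear; 1 has NULL department.

SQL:
SELECT a.name, b.name AS department
FROM employees a
LEFT JOIN departments b ON a.dept_id = b.id

Result:
name  | department
------+-----------
Julia | NULL      
Eve   | Security  
Yara  | Support   
Zoe   | Operations


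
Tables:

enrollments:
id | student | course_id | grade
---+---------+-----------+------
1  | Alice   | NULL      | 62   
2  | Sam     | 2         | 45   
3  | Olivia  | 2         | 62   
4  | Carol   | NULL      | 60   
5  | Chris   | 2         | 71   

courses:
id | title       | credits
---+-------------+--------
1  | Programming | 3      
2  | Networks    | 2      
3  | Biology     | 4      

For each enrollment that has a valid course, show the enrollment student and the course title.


INNER JOIN keeps only enrollments rows whose course_id matches an id in courses. Walk through each enrollment:
  - enrollment 1 (Alice): course_id=NULL, no match -> dropped
  - enrollment 2 (Sam): course_id=2 -> matches Networks
  - enrollment 3 (Olivia): course_id=2 -> matches Networks
  - enrollment 4 (Carol): course_id=NULL, no match -> dropped
  - enrollment 5 (Chris): course_id=2 -> matches Networks
So 2 of 5 rows are dropped.

SQL:
SELECT a.student, b.title AS course
FROM enrollments a
INNER JOIN courses b ON a.course_id = b.id

Result:
student | course  
--------+---------
Sam     | Networks
Olivia  | Networks
Chris   | Networks


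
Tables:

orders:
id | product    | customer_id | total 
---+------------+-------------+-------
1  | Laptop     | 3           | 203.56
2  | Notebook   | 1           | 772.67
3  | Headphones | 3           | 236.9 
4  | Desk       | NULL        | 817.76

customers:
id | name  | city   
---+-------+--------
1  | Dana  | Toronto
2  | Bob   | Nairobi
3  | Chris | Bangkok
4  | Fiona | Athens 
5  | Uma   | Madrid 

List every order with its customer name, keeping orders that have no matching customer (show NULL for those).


LEFT JOIN keeps every row from orders (the left table); where customer_id has no match in customers, the customer columns become NULL. Walk through each order:
  - order 1 (Laptop): customer_id=3 -> matches Chris
  - order 2 (Notebook): customer_id=1 -> matches Dana
  - order 3 (Headphones): customer_id=3 -> matches Chris
  - order 4 (Desk): customer_id=NULL, no match -> kept with NULL
All 4 rows appear; 1 has NULL customer.

SQL:
SELECT a.product, b.name AS customer
FROM orders a
LEFT JOIN customers b ON a.customer_id = b.id

Result:
product    | customer
-----------+---------
Laptop     | Chris   
Notebook   | Dana    
Headphones | Chris   
Desk       | NULL    


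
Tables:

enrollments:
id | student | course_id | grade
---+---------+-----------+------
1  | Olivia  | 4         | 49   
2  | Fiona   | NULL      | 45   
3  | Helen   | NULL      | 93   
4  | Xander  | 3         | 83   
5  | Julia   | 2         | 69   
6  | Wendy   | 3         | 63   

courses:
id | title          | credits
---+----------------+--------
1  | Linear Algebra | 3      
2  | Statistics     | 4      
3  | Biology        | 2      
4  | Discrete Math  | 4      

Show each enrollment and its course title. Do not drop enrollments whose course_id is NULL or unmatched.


LEFT JOIN keeps every row from enrollments (the left table); where course_id has no match in courses, the course columns become NULL. Walk through each enrollment:
  - enrollment 1 (Olivia): course_id=4 -> matches Discrete Math
  - enrollment 2 (Fiona): course_id=NULL, no match -> kept with NULL
  - enrollment 3 (Helen): course_id=NULL, no match -> kept with NULL
  - enrollment 4 (Xander): course_id=3 -> matches Biology
  - enrollment 5 (Julia): course_id=2 -> matches Statistics
  - enrollment 6 (Wendy): course_id=3 -> matches Biology
All 6 rows appear; 2 have NULL course.

SQL:
SELECT a.student, b.title AS course
FROM enrollments a
LEFT JOIN courses b ON a.course_id = b.id

Result:
student | course       
--------+--------------
Olivia  | Discrete Math
Fiona   | NULL         
Helen   | NULL         
Xander  | Biology      
Julia   | Statistics   
Wendy   | Biology      


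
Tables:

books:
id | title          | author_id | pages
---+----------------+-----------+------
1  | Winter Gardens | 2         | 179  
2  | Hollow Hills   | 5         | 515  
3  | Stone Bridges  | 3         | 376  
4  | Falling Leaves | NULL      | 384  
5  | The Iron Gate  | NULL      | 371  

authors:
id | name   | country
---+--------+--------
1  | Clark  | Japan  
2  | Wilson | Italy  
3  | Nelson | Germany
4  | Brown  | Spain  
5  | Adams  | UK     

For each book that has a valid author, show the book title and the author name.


INNER JOIN keeps only books rows whose author_id matches an id in authors. Walk through each book:
  - book 1 (Winter Gardens): author_id=2 -> matches Wilson
  - book 2 (Hollow Hills): author_id=5 -> matches Adams
  - book 3 (Stone Bridges): author_id=3 -> matches Nelson
  - book 4 (Falling Leaves): author_id=NULL, no match -> dropped
  - book 5 (The Iron Gate): author_id=NULL, no match -> dropped
So 2 of 5 rows are dropped.

SQL:
SELECT a.title, b.name AS author
FROM books a
INNER JOIN authors b ON a.author_id = b.id

Result:
title          | author
---------------+-------
Winter Gardens | Wilson
Hollow Hills   | Adams 
Stone Bridges  | Nelson


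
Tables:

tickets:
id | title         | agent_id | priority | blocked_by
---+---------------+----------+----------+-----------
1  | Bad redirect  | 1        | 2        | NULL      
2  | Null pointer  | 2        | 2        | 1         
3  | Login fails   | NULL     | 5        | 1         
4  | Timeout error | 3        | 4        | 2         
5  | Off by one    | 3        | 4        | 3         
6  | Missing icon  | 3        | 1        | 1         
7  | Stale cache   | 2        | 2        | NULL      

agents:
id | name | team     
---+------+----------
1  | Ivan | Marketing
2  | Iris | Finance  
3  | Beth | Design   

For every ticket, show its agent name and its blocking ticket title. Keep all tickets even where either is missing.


Two LEFT JOINs from the same base table tickets: one to agents via agent_id, one to tickets itself via blocked_by. Both are LEFT so every ticket is preserved.
Match against agents:
  - ticket 1 (Bad redirect): agent_id=1 -> matches Ivan
  - ticket 2 (Null pointer): agent_id=2 -> matches Iris
  - ticket 3 (Login fails): agent_id=NULL, no match -> kept with NULL
  - ticket 4 (Timeout error): agent_id=3 -> matches Beth
  - ticket 5 (Off by one): agent_id=3 -> matches Beth
  - ticket 6 (Missing icon): agent_id=3 -> matches Beth
  - ticket 7 (Stale cache): agent_id=2 -> matches Iris
Match against tickets (self):
  - ticket 1 (Bad redirect): blocked_by=NULL -> NULL
  - ticket 2 (Null pointer): blocked_by=1 -> Bad redirect
  - ticket 3 (Login fails): blocked_by=1 -> Bad redirect
  - ticket 4 (Timeout error): blocked_by=2 -> Null pointer
  - ticket 5 (Off by one): blocked_by=3 -> Login fails
  - ticket 6 (Missing icon): blocked_by=1 -> Bad redirect
  - ticket 7 (Stale cache): blocked_by=NULL -> NULL

SQL:
SELECT a.title, b.name AS agent, c.title AS blocked_by
FROM tickets a
LEFT JOIN agents b ON a.agent_id = b.id
LEFT JOIN tickets c ON a.blocked_by = c.id

Result:
title         | agent | blocked_by  
--------------+-------+-------------
Bad redirect  | Ivan  | NULL        
Null pointer  | Iris  | Bad redirect
Login fails   | NULL  | Bad redirect
Timeout error | Beth  | Null pointer
Off by one    | Beth  | Login fails 
Missing icon  | Beth  | Bad redirect
Stale cache   | Iris  | NULL        


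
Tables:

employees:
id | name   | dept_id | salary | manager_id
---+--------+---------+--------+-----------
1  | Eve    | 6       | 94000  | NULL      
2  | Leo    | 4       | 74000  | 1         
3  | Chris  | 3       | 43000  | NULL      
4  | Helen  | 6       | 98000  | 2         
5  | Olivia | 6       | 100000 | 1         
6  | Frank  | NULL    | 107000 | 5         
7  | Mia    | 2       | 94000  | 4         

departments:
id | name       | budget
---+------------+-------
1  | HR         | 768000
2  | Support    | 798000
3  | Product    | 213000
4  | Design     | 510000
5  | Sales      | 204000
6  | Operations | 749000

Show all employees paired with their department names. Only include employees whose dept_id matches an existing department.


INNER JOIN keeps only employees rows whose dept_id matches an id in departments. Walk through each employee:
  - employee 1 (Eve): dept_id=6 -> matches Operations
  - employee 2 (Leo): dept_id=4 -> matches Design
  - employee 3 (Chris): dept_id=3 -> matches Product
  - employee 4 (Helen): dept_id=6 -> matches Operations
  - employee 5 (Olivia): dept_id=6 -> matches Operations
  - employee 6 (Frank): dept_id=NULL, no match -> dropped
  - employee 7 (Mia): dept_id=2 -> matches Support
So 1 of 7 rows is dropped.

SQL:
SELECT a.name, b.name AS department
FROM employees a
INNER JOIN departments b ON a.dept_id = b.id

Result:
name   | department
-------+-----------
Eve    | Operations
Leo    | Design    
Chris  | Product   
Helen  | Operations
Olivia | Operations
Mia    | Support   


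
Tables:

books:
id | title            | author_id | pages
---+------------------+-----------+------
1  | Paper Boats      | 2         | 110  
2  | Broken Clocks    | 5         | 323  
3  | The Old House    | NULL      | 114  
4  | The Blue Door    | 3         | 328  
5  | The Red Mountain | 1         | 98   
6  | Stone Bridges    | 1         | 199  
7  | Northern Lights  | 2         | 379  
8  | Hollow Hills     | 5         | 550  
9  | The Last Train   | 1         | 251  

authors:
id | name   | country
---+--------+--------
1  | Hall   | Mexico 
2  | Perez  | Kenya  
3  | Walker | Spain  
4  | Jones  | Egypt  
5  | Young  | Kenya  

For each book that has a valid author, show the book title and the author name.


INNER JOIN keeps only books rows whose author_id matches an id in authors. Walk through each book:
  - book 1 (Paper Boats): author_id=2 -> matches Perez
  - book 2 (Broken Clocks): author_id=5 -> matches Young
  - book 3 (The Old House): author_id=NULL, no match -> dropped
  - book 4 (The Blue Door): author_id=3 -> matches Walker
  - book 5 (The Red Mountain): author_id=1 -> matches Hall
  - book 6 (Stone Bridges): author_id=1 -> matches Hall
  - book 7 (Northern Lights): author_id=2 -> matches Perez
  - book 8 (Hollow Hills): author_id=5 -> matches Young
  - book 9 (The Last Train): author_id=1 -> matches Hall
So 1 of 9 rows is dropped.

SQL:
SELECT a.title, b.name AS author
FROM books a
INNER JOIN authors b ON a.author_id = b.id

Result:
title            | author
-----------------+-------
Paper Boats      | Perez 
Broken Clocks    | Young 
The Blue Door    | Walker
The Red Mountain | Hall  
Stone Bridges    | Hall  
Northern Lights  | Perez 
Hollow Hills     | Young 
The Last Train   | Hall  


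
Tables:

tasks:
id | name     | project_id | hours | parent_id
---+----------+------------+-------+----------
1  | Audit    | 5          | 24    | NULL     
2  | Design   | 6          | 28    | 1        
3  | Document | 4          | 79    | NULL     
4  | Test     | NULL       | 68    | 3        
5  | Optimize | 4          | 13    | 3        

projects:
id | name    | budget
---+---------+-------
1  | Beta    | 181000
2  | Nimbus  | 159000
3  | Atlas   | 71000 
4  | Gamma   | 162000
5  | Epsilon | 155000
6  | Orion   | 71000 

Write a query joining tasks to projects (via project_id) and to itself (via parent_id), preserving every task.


Two LEFT JOINs from the same base table tasks: one to projects via project_id, one to tasks itself via parent_id. Both are LEFT so every task is preserved.
Match against projects:
  - task 1 (Audit): project_id=5 -> matches Epsilon
  - task 2 (Design): project_id=6 -> matches Orion
  - task 3 (Document): project_id=4 -> matches Gamma
  - task 4 (Test): project_id=NULL, no match -> kept with NULL
  - task 5 (Optimize): project_id=4 -> matches Gamma
Match against tasks (self):
  - task 1 (Audit): parent_id=NULL -> NULL
  - task 2 (Design): parent_id=1 -> Audit
  - task 3 (Document): parent_id=NULL -> NULL
  - task 4 (Test): parent_id=3 -> Document
  - task 5 (Optimize): parent_id=3 -> Document

SQL:
SELECT a.name, b.name AS project, c.name AS parent
FROM tasks a
LEFT JOIN projects b ON a.project_id = b.id
LEFT JOIN tasks c ON a.parent_id = c.id

Result:
name     | project | parent  
---------+---------+---------
Audit    | Epsilon | NULL    
Design   | Orion   | Audit   
Document | Gamma   | NULL    
Test     | NULL    | Document
Optimize | Gamma   | Document


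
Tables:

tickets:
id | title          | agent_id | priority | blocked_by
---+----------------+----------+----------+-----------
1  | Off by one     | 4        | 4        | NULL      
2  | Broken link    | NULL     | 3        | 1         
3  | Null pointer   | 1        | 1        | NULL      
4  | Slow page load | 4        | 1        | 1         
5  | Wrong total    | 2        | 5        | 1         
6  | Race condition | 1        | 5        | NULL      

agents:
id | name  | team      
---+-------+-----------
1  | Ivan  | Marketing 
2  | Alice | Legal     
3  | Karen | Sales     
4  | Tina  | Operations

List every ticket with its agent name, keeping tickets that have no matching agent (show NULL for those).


LEFT JOIN keeps every row from tickets (the left table); where agent_id has no match in agents, the agent columns become NULL. Walk through each ticket:
  - ticket 1 (Off by one): agent_id=4 -> matches Tina
  - ticket 2 (Broken link): agent_id=NULL, no match -> kept with NULL
  - ticket 3 (Null pointer): agent_id=1 -> matches Ivan
  - ticket 4 (Slow page load): agent_id=4 -> matches Tina
  - ticket 5 (Wrong total): agent_id=2 -> matches Alice
  - ticket 6 (Race condition): agent_id=1 -> matches Ivan
All 6 rows appear; 1 has NULL agent.

SQL:
SELECT a.title, b.name AS agent
FROM tickets a
LEFT JOIN agents b ON a.agent_id = b.id

Result:
title          | agent
---------------+------
Off by one     | Tina 
Broken link    | NULL 
Null pointer   | Ivan 
Slow page load | Tina 
Wrong total    | Alice
Race condition | Ivan 


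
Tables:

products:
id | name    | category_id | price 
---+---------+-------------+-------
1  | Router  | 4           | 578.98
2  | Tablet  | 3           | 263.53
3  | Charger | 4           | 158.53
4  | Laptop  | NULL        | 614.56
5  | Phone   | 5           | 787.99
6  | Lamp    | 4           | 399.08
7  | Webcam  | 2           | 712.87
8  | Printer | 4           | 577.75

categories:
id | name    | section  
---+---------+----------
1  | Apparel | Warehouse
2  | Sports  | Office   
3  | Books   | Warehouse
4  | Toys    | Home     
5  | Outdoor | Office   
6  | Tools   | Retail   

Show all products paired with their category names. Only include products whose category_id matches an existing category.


INNER JOIN keeps only products rows whose category_id matches an id in categories. Walk through each product:
  - product 1 (Router): category_id=4 -> matches Toys
  - product 2 (Tablet): category_id=3 -> matches Books
  - product 3 (Charger): category_id=4 -> matches Toys
  - product 4 (Laptop): category_id=NULL, no match -> dropped
  - product 5 (Phone): category_id=5 -> matches Outdoor
  - product 6 (Lamp): category_id=4 -> matches Toys
  - product 7 (Webcam): category_id=2 -> matches Sports
  - product 8 (Printer): category_id=4 -> matches Toys
So 1 of 8 rows is dropped.

SQL:
SELECT a.name, b.name AS category
FROM products a
INNER JOIN categories b ON a.category_id = b.id

Result:
name    | category
--------+---------
Router  | Toys    
Tablet  | Books   
Charger | Toys    
Phone   | Outdoor 
Lamp    | Toys    
Webcam  | Sports  
Printer | Toys    


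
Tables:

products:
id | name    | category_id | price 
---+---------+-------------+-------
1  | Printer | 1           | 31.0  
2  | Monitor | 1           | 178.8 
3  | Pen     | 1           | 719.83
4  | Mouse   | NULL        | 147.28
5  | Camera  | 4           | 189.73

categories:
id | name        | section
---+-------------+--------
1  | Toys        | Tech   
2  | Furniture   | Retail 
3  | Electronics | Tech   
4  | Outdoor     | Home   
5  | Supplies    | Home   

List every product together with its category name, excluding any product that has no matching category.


INNER JOIN keeps only products rows whose category_id matches an id in categories. Walk through each product:
  - product 1 (Printer): category_id=1 -> matches Toys
  - product 2 (Monitor): category_id=1 -> matches Toys
  - product 3 (Pen): category_id=1 -> matches Toys
  - product 4 (Mouse): category_id=NULL, no match -> dropped
  - product 5 (Camera): category_id=4 -> matches Outdoor
So 1 of 5 rows is dropped.

SQL:
SELECT a.name, b.name AS category
FROM products a
INNER JOIN categories b ON a.category_id = b.id

Result:
name    | category
--------+---------
Printer | Toys    
Monitor | Toys    
Pen     | Toys    
Camera  | Outdoor 


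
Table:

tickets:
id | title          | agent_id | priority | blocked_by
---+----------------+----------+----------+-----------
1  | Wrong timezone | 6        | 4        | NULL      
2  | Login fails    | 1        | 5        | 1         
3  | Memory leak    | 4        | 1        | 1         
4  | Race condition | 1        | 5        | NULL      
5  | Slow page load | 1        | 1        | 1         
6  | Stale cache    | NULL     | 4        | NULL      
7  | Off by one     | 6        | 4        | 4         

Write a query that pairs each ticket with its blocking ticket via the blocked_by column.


This is a self-join: tickets is joined to a second copy of itself, matching each row's blocked_by to another row's id. Use LEFT JOIN so rows with blocked_by=NULL are kept.
  - ticket 1 (Wrong timezone): blocked_by=NULL -> NULL
  - ticket 2 (Login fails): blocked_by=1 -> Wrong timezone
  - ticket 3 (Memory leak): blocked_by=1 -> Wrong timezone
  - ticket 4 (Race condition): blocked_by=NULL -> NULL
  - ticket 5 (Slow page load): blocked_by=1 -> Wrong timezone
  - ticket 6 (Stale cache): blocked_by=NULL -> NULL
  - ticket 7 (Off by one): blocked_by=4 -> Race condition

SQL:
SELECT a.title AS item, b.title AS blocked_by
FROM tickets a
LEFT JOIN tickets b ON a.blocked_by = b.id

Result:
item           | blocked_by    
---------------+---------------
Wrong timezone | NULL          
Login fails    | Wrong timezone
Memory leak    | Wrong timezone
Race condition | NULL          
Slow page load | Wrong timezone
Stale cache    | NULL          
Off by one     | Race condition


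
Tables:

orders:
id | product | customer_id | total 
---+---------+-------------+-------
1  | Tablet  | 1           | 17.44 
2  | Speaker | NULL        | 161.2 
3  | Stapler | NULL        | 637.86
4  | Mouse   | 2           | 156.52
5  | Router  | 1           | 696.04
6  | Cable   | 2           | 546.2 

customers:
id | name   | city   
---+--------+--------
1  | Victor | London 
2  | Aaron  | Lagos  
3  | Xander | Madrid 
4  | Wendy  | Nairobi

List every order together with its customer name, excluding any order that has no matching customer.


INNER JOIN keeps only orders rows whose customer_id matches an id in customers. Walk through each order:
  - order 1 (Tablet): customer_id=1 -> matches Victor
  - order 2 (Speaker): customer_id=NULL, no match -> dropped
  - order 3 (Stapler): customer_id=NULL, no match -> dropped
  - order 4 (Mouse): customer_id=2 -> matches Aaron
  - order 5 (Router): customer_id=1 -> matches Victor
  - order 6 (Cable): customer_id=2 -> matches Aaron
So 2 of 6 rows are dropped.

SQL:
SELECT a.product, b.name AS customer
FROM orders a
INNER JOIN customers b ON a.customer_id = b.id

Result:
product | customer
--------+---------
Tablet  | Victor  
Mouse   | Aaron   
Router  | Victor  
Cable   | Aaron   


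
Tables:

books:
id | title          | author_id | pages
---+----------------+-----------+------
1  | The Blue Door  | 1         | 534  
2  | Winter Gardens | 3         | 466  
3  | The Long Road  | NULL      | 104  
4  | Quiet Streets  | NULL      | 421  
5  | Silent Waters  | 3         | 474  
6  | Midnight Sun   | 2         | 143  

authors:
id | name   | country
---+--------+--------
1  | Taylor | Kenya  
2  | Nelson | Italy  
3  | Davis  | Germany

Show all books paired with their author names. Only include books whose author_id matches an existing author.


INNER JOIN keeps only books rows whose author_id matches an id in authors. Walk through each book:
  - book 1 (The Blue Door): author_id=1 -> matches Taylor
  - book 2 (Winter Gardens): author_id=3 -> matches Davis
  - book 3 (The Long Road): author_id=NULL, no match -> dropped
  - book 4 (Quiet Streets): author_id=NULL, no match -> dropped
  - book 5 (Silent Waters): author_id=3 -> matches Davis
  - book 6 (Midnight Sun): author_id=2 -> matches Nelson
So 2 of 6 rows are dropped.

SQL:
SELECT a.title, b.name AS author
FROM books a
INNER JOIN authors b ON a.author_id = b.id

Result:
title          | author
---------------+-------
The Blue Door  | Taylor
Winter Gardens | Davis 
Silent Waters  | Davis 
Midnight Sun   | Nelson


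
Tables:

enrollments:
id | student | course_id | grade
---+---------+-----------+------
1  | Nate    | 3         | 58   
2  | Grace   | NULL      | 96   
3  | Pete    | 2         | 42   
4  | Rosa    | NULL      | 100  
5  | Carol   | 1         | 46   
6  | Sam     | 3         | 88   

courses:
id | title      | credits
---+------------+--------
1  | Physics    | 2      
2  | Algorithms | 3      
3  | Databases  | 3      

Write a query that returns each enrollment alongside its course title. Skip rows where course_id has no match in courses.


INNER JOIN keeps only enrollments rows whose course_id matches an id in courses. Walk through each enrollment:
  - enrollment 1 (Nate): course_id=3 -> matches Databases
  - enrollment 2 (Grace): course_id=NULL, no match -> dropped
  - enrollment 3 (Pete): course_id=2 -> matches Algorithms
  - enrollment 4 (Rosa): course_id=NULL, no match -> dropped
  - enrollment 5 (Carol): course_id=1 -> matches Physics
  - enrollment 6 (Sam): course_id=3 -> matches Databases
So 2 of 6 rows are dropped.

SQL:
SELECT a.student, b.title AS course
FROM enrollments a
INNER JOIN courses b ON a.course_id = b.id

Result:
student | course    
--------+-----------
Nate    | Databases 
Pete    | Algorithms
Carol   | Physics   
Sam     | Databases 


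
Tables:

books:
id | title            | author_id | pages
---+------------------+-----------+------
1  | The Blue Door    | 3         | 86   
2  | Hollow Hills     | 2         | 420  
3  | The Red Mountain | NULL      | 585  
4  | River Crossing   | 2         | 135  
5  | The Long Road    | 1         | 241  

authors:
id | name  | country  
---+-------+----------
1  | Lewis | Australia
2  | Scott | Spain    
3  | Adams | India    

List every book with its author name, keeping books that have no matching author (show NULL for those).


LEFT JOIN keeps every row from books (the left table); where author_id has no match in authors, the author columns become NULL. Walk through each book:
  - book 1 (The Blue Door): author_id=3 -> matches Adams
  - book 2 (Hollow Hills): author_id=2 -> matches Scott
  - book 3 (The Red Mountain): author_id=NULL, no match -> kept with NULL
  - book 4 (River Crossing): author_id=2 -> matches Scott
  - book 5 (The Long Road): author_id=1 -> matches Lewis
All 5 rows appear; 1 has NULL author.

SQL:
SELECT a.title, b.name AS author
FROM books a
LEFT JOIN authors b ON a.author_id = b.id

Result:
title            | author
-----------------+-------
The Blue Door    | Adams 
Hollow Hills     | Scott 
The Red Mountain | NULL  
River Crossing   | Scott 
The Long Road    | Lewis 


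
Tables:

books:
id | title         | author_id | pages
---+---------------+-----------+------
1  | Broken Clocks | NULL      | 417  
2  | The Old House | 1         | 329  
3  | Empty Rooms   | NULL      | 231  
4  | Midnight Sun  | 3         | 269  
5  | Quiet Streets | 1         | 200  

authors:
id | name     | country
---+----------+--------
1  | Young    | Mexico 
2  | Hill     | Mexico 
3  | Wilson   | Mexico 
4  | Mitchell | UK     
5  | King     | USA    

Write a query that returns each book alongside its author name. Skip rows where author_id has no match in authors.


INNER JOIN keeps only books rows whose author_id matches an id in authors. Walk through each book:
  - book 1 (Broken Clocks): author_id=NULL, no match -> dropped
  - book 2 (The Old House): author_id=1 -> matches Young
  - book 3 (Empty Rooms): author_id=NULL, no match -> dropped
  - book 4 (Midnight Sun): author_id=3 -> matches Wilson
  - book 5 (Quiet Streets): author_id=1 -> matches Young
So 2 of 5 rows are dropped.

SQL:
SELECT a.title, b.name AS author
FROM books a
INNER JOIN authors b ON a.author_id = b.id

Result:
title         | author
--------------+-------
The Old House | Young 
Midnight Sun  | Wilson
Quiet Streets | Young 


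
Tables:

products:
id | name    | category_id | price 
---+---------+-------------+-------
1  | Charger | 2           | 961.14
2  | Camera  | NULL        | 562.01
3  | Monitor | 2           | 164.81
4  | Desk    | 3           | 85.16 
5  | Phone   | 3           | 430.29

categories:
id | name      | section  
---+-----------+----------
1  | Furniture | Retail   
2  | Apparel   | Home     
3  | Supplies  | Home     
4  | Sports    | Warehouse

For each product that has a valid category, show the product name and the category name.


INNER JOIN keeps only products rows whose category_id matches an id in categories. Walk through each product:
  - product 1 (Charger): category_id=2 -> matches Apparel
  - product 2 (Camera): category_id=NULL, no match -> dropped
  - product 3 (Monitor): category_id=2 -> matches Apparel
  - product 4 (Desk): category_id=3 -> matches Supplies
  - product 5 (Phone): category_id=3 -> matches Supplies
So 1 of 5 rows is dropped.

SQL:
SELECT a.name, b.name AS category
FROM products a
INNER JOIN categories b ON a.category_id = b.id

Result:
name    | category
--------+---------
Charger | Apparel 
Monitor | Apparel 
Desk    | Supplies
Phone   | Supplies


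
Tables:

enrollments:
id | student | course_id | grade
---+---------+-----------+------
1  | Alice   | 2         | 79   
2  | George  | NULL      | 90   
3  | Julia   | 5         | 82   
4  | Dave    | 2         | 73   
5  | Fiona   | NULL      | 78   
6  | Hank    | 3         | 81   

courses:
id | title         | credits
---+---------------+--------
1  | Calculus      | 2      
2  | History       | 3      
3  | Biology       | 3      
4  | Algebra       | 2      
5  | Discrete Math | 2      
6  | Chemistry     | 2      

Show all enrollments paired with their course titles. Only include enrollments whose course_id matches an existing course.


INNER JOIN keeps only enrollments rows whose course_id matches an id in courses. Walk through each enrollment:
  - enrollment 1 (Alice): course_id=2 -> matches History
  - enrollment 2 (George): course_id=NULL, no match -> dropped
  - enrollment 3 (Julia): course_id=5 -> matches Discrete Math
  - enrollment 4 (Dave): course_id=2 -> matches History
  - enrollment 5 (Fiona): course_id=NULL, no match -> dropped
  - enrollment 6 (Hank): course_id=3 -> matches Biology
So 2 of 6 rows are dropped.

SQL:
SELECT a.student, b.title AS course
FROM enrollments a
INNER JOIN courses b ON a.course_id = b.id

Result:
student | course       
--------+--------------
Alice   | History      
Julia   | Discrete Math
Dave    | History      
Hank    | Biology      


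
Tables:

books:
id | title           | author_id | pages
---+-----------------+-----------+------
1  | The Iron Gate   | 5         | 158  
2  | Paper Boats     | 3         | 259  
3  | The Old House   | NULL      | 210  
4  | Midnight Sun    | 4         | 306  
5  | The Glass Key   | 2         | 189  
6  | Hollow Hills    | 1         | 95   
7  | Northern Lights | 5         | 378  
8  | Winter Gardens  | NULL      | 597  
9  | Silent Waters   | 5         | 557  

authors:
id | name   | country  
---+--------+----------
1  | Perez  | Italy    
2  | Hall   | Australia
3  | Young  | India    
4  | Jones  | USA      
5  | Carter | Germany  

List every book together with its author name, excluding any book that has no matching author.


INNER JOIN keeps only books rows whose author_id matches an id in authors. Walk through each book:
  - book 1 (The Iron Gate): author_id=5 -> matches Carter
  - book 2 (Paper Boats): author_id=3 -> matches Young
  - book 3 (The Old House): author_id=NULL, no match -> dropped
  - book 4 (Midnight Sun): author_id=4 -> matches Jones
  - book 5 (The Glass Key): author_id=2 -> matches Hall
  - book 6 (Hollow Hills): author_id=1 -> matches Perez
  - book 7 (Northern Lights): author_id=5 -> matches Carter
  - book 8 (Winter Gardens): author_id=NULL, no match -> dropped
  - book 9 (Silent Waters): author_id=5 -> matches Carter
So 2 of 9 rows are dropped.

SQL:
SELECT a.title, b.name AS author
FROM books a
INNER JOIN authors b ON a.author_id = b.id

Result:
title           | author
----------------+-------
The Iron Gate   | Carter
Paper Boats     | Young 
Midnight Sun    | Jones 
The Glass Key   | Hall  
Hollow Hills    | Perez 
Northern Lights | Carter
Silent Waters   | Carter


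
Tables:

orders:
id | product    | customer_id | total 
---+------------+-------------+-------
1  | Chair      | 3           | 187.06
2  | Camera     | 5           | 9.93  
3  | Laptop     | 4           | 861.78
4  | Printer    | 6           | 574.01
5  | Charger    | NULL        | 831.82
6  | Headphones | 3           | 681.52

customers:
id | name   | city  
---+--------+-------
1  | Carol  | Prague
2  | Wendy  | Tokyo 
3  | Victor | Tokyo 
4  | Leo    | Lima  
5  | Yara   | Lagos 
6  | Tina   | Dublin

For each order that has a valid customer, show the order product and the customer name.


INNER JOIN keeps only orders rows whose customer_id matches an id in customers. Walk through each order:
  - order 1 (Chair): customer_id=3 -> matches Victor
  - order 2 (Camera): customer_id=5 -> matches Yara
  - order 3 (Laptop): customer_id=4 -> matches Leo
  - order 4 (Printer): customer_id=6 -> matches Tina
  - order 5 (Charger): customer_id=NULL, no match -> dropped
  - order 6 (Headphones): customer_id=3 -> matches Victor
So 1 of 6 rows is dropped.

SQL:
SELECT a.product, b.name AS customer
FROM orders a
INNER JOIN customers b ON a.customer_id = b.id

Result:
product    | customer
-----------+---------
Chair      | Victor  
Camera     | Yara    
Laptop     | Leo     
Printer    | Tina    
Headphones | Victor  


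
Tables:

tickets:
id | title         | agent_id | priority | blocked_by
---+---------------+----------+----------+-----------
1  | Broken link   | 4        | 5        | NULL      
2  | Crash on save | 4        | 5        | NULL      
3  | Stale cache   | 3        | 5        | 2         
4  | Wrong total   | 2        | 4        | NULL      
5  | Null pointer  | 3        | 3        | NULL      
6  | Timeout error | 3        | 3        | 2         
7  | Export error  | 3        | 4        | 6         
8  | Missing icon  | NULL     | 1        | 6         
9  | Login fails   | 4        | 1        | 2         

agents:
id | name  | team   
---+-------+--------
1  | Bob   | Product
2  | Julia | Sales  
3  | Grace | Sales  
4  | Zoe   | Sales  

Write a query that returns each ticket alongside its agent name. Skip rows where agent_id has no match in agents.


INNER JOIN keeps only tickets rows whose agent_id matches an id in agents. Walk through each ticket:
  - ticket 1 (Broken link): agent_id=4 -> matches Zoe
  - ticket 2 (Crash on save): agent_id=4 -> matches Zoe
  - ticket 3 (Stale cache): agent_id=3 -> matches Grace
  - ticket 4 (Wrong total): agent_id=2 -> matches Julia
  - ticket 5 (Null pointer): agent_id=3 -> matches Grace
  - ticket 6 (Timeout error): agent_id=3 -> matches Grace
  - ticket 7 (Export error): agent_id=3 -> matches Grace
  - ticket 8 (Missing icon): agent_id=NULL, no match -> dropped
  - ticket 9 (Login fails): agent_id=4 -> matches Zoe
So 1 of 9 rows is dropped.

SQL:
SELECT a.title, b.name AS agent
FROM tickets a
INNER JOIN agents b ON a.agent_id = b.id

Result:
title         | agent
--------------+------
Broken link   | Zoe  
Crash on save | Zoe  
Stale cache   | Grace
Wrong total   | Julia
Null pointer  | Grace
Timeout error | Grace
Export error  | Grace
Login fails   | Zoe  
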